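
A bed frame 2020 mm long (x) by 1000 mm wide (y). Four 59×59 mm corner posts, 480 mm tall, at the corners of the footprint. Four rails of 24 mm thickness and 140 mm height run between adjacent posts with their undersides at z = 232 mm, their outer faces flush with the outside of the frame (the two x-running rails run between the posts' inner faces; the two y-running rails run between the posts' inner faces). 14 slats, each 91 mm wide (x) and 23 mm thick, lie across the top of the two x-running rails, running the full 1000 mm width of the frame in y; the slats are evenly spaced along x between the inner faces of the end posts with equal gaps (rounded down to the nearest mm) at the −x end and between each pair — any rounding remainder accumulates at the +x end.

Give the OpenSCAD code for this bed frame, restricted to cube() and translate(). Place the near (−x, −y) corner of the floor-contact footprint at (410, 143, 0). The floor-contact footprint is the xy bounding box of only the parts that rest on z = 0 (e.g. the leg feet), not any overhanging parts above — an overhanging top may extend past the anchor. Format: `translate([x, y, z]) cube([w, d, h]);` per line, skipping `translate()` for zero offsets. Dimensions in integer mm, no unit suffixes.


translate([410, 143, 0]) cube([59, 59, 480]);
translate([410, 1084, 0]) cube([59, 59, 480]);
translate([2371, 143, 0]) cube([59, 59, 480]);
translate([2371, 1084, 0]) cube([59, 59, 480]);
translate([469, 143, 232]) cube([1902, 24, 140]);
translate([469, 1119, 232]) cube([1902, 24, 140]);
translate([410, 202, 232]) cube([24, 882, 140]);
translate([2406, 202, 232]) cube([24, 882, 140]);
translate([510, 143, 372]) cube([91, 1000, 23]);
translate([642, 143, 372]) cube([91, 1000, 23]);
translate([774, 143, 372]) cube([91, 1000, 23]);
translate([906, 143, 372]) cube([91, 1000, 23]);
translate([1038, 143, 372]) cube([91, 1000, 23]);
translate([1170, 143, 372]) cube([91, 1000, 23]);
translate([1302, 143, 372]) cube([91, 1000, 23]);
translate([1434, 143, 372]) cube([91, 1000, 23]);
translate([1566, 143, 372]) cube([91, 1000, 23]);
translate([1698, 143, 372]) cube([91, 1000, 23]);
translate([1830, 143, 372]) cube([91, 1000, 23]);
translate([1962, 143, 372]) cube([91, 1000, 23]);
translate([2094, 143, 372]) cube([91, 1000, 23]);
translate([2226, 143, 372]) cube([91, 1000, 23]);


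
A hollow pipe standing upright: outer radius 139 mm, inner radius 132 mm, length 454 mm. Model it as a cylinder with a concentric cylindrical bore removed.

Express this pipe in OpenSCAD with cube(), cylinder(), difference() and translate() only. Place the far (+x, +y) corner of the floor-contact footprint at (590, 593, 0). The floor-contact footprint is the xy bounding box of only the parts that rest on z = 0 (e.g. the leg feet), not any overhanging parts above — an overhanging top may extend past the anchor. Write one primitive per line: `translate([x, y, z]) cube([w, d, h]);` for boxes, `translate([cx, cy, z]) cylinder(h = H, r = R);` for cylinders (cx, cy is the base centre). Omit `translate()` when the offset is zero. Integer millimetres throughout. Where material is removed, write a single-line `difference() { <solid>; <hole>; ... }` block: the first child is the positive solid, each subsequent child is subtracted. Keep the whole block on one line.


difference() { translate([451, 454, 0]) cylinder(h = 454, r = 139); translate([451, 454, 0]) cylinder(h = 454, r = 132); }


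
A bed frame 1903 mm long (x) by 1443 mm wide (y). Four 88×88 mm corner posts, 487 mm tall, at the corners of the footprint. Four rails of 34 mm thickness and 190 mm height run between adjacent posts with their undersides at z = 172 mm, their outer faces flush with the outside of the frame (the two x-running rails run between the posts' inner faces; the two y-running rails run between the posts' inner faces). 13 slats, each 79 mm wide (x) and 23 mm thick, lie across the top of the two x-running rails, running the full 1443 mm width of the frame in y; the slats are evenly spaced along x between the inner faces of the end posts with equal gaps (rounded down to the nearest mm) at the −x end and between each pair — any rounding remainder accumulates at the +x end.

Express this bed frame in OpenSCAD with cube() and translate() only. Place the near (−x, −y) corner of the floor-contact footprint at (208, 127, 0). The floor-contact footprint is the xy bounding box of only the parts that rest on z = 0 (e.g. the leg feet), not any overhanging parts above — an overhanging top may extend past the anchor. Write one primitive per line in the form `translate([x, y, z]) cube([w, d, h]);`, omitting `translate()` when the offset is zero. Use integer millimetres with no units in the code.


translate([208, 127, 0]) cube([88, 88, 487]);
translate([208, 1482, 0]) cube([88, 88, 487]);
translate([2023, 127, 0]) cube([88, 88, 487]);
translate([2023, 1482, 0]) cube([88, 88, 487]);
translate([296, 127, 172]) cube([1727, 34, 190]);
translate([296, 1536, 172]) cube([1727, 34, 190]);
translate([208, 215, 172]) cube([34, 1267, 190]);
translate([2077, 215, 172]) cube([34, 1267, 190]);
translate([346, 127, 362]) cube([79, 1443, 23]);
translate([475, 127, 362]) cube([79, 1443, 23]);
translate([604, 127, 362]) cube([79, 1443, 23]);
translate([733, 127, 362]) cube([79, 1443, 23]);
translate([862, 127, 362]) cube([79, 1443, 23]);
translate([991, 127, 362]) cube([79, 1443, 23]);
translate([1120, 127, 362]) cube([79, 1443, 23]);
translate([1249, 127, 362]) cube([79, 1443, 23]);
translate([1378, 127, 362]) cube([79, 1443, 23]);
translate([1507, 127, 362]) cube([79, 1443, 23]);
translate([1636, 127, 362]) cube([79, 1443, 23]);
translate([1765, 127, 362]) cube([79, 1443, 23]);
translate([1894, 127, 362]) cube([79, 1443, 23]);


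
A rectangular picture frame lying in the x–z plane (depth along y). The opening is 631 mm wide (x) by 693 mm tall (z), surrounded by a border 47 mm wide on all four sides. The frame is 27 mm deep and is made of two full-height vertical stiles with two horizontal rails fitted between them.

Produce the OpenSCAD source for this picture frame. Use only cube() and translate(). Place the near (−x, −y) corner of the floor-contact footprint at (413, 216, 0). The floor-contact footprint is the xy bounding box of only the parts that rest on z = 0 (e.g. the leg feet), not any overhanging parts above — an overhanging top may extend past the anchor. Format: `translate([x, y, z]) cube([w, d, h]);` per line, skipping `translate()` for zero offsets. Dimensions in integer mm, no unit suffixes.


translate([413, 216, 0]) cube([47, 27, 787]);
translate([1091, 216, 0]) cube([47, 27, 787]);
translate([460, 216, 0]) cube([631, 27, 47]);
translate([460, 216, 740]) cube([631, 27, 47]);


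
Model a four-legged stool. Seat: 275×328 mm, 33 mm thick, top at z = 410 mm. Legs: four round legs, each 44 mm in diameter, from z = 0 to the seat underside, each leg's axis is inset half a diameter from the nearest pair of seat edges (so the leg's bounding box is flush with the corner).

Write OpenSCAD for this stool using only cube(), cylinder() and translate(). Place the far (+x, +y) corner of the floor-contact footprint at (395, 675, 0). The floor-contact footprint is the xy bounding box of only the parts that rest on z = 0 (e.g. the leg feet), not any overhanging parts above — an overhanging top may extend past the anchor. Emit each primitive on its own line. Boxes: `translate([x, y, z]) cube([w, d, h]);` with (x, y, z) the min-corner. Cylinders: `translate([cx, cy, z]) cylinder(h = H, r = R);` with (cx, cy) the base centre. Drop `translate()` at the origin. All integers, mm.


translate([120, 347, 377]) cube([275, 328, 33]);
translate([142, 369, 0]) cylinder(h = 377, r = 22);
translate([373, 369, 0]) cylinder(h = 377, r = 22);
translate([142, 653, 0]) cylinder(h = 377, r = 22);
translate([373, 653, 0]) cylinder(h = 377, r = 22);


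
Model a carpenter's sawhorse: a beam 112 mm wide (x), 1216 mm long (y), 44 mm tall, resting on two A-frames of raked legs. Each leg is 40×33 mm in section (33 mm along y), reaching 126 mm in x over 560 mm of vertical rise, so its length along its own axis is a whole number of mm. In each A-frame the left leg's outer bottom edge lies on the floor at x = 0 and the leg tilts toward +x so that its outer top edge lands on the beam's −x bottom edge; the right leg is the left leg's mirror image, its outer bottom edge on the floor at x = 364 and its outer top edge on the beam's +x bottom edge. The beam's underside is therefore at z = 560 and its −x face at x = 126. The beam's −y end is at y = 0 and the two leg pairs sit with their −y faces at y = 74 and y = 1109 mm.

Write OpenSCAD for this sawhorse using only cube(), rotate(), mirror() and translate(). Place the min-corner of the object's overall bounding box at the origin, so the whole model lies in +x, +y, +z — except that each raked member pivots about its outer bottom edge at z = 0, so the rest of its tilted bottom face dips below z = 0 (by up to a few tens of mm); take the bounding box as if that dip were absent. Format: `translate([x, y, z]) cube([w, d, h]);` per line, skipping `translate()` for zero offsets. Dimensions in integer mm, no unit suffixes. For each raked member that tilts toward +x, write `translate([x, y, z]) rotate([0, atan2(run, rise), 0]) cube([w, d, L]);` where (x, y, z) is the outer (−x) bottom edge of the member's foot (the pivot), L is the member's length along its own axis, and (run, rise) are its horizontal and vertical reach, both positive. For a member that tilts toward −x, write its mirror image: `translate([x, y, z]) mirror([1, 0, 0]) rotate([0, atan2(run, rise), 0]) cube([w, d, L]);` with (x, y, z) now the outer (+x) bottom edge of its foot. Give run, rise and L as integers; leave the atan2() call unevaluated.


// leg length = √(126² + 560²) = 574
// right-leg outer foot x = 2·126 + 112 = 364
// beam min-corner = (126, 0, 560)
translate([126, 0, 560]) cube([112, 1216, 44]);
translate([0, 74, 0]) rotate([0, atan2(126, 560), 0]) cube([40, 33, 574]);
translate([364, 74, 0]) mirror([1, 0, 0]) rotate([0, atan2(126, 560), 0]) cube([40, 33, 574]);
translate([0, 1109, 0]) rotate([0, atan2(126, 560), 0]) cube([40, 33, 574]);
translate([364, 1109, 0]) mirror([1, 0, 0]) rotate([0, atan2(126, 560), 0]) cube([40, 33, 574]);


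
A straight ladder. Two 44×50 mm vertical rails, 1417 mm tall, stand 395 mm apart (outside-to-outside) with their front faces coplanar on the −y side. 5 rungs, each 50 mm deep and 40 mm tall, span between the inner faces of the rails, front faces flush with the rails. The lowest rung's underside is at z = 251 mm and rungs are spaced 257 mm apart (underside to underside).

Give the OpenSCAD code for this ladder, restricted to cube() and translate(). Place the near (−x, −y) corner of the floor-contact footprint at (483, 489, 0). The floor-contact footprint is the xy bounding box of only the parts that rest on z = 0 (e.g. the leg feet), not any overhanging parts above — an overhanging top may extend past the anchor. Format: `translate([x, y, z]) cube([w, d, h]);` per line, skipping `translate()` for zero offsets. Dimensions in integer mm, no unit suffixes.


translate([483, 489, 0]) cube([44, 50, 1417]);
translate([834, 489, 0]) cube([44, 50, 1417]);
translate([527, 489, 251]) cube([307, 50, 40]);
translate([527, 489, 508]) cube([307, 50, 40]);
translate([527, 489, 765]) cube([307, 50, 40]);
translate([527, 489, 1022]) cube([307, 50, 40]);
translate([527, 489, 1279]) cube([307, 50, 40]);


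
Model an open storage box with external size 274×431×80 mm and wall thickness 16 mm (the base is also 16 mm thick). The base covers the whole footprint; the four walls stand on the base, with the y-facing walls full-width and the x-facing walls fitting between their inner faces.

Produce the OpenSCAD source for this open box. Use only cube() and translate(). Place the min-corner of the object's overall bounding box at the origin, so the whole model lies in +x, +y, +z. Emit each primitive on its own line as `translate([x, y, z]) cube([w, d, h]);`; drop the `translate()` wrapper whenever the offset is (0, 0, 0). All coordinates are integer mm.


cube([274, 431, 16]);
translate([0, 0, 16]) cube([274, 16, 64]);
translate([0, 415, 16]) cube([274, 16, 64]);
translate([0, 16, 16]) cube([16, 399, 64]);
translate([258, 16, 16]) cube([16, 399, 64]);


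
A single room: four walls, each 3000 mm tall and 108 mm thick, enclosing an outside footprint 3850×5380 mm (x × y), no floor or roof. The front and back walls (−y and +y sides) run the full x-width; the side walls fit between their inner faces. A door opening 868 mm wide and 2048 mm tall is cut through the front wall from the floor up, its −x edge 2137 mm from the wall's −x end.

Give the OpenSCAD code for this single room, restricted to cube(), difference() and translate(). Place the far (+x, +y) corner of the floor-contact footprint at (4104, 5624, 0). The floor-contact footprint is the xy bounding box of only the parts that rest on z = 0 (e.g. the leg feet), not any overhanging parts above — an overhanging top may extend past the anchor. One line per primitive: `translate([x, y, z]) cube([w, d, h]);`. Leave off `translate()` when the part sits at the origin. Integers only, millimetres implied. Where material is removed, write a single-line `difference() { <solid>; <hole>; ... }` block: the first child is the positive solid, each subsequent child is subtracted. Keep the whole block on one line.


difference() { translate([254, 244, 0]) cube([3850, 108, 3000]); translate([2391, 244, 0]) cube([868, 108, 2048]); }
translate([254, 5516, 0]) cube([3850, 108, 3000]);
translate([254, 352, 0]) cube([108, 5164, 3000]);
translate([3996, 352, 0]) cube([108, 5164, 3000]);


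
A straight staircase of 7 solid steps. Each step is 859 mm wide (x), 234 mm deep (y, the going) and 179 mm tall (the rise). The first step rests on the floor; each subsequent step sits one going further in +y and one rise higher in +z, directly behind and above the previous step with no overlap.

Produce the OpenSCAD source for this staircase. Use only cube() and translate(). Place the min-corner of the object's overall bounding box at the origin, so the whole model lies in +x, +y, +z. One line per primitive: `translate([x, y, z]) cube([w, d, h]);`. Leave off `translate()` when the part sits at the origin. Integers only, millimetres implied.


cube([859, 234, 179]);
translate([0, 234, 179]) cube([859, 234, 179]);
translate([0, 468, 358]) cube([859, 234, 179]);
translate([0, 702, 537]) cube([859, 234, 179]);
translate([0, 936, 716]) cube([859, 234, 179]);
translate([0, 1170, 895]) cube([859, 234, 179]);
translate([0, 1404, 1074]) cube([859, 234, 179]);


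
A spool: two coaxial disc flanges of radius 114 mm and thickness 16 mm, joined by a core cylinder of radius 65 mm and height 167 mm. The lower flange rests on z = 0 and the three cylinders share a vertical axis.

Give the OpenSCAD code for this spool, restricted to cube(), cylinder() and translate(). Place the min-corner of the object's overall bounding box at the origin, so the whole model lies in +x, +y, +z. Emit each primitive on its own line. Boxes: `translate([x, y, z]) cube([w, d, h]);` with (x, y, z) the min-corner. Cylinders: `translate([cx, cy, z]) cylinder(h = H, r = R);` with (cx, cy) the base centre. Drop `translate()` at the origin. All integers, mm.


translate([114, 114, 0]) cylinder(h = 16, r = 114);
translate([114, 114, 16]) cylinder(h = 167, r = 65);
translate([114, 114, 183]) cylinder(h = 16, r = 114);


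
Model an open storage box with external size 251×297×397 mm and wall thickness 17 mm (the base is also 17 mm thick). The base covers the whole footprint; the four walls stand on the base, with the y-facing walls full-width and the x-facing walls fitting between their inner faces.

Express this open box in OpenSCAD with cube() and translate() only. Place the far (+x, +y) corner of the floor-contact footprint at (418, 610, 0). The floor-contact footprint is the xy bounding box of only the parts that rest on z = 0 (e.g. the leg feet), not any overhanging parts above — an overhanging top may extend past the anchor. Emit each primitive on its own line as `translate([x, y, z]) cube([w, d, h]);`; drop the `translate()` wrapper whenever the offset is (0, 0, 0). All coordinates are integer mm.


translate([167, 313, 0]) cube([251, 297, 17]);
translate([167, 313, 17]) cube([251, 17, 380]);
translate([167, 593, 17]) cube([251, 17, 380]);
translate([167, 330, 17]) cube([17, 263, 380]);
translate([401, 330, 17]) cube([17, 263, 380]);


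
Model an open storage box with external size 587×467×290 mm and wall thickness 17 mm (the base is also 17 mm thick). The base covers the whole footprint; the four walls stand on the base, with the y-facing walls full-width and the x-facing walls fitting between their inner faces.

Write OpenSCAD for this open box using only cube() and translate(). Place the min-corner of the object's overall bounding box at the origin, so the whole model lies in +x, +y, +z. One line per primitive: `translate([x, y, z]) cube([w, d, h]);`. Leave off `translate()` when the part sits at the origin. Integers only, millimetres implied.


cube([587, 467, 17]);
translate([0, 0, 17]) cube([587, 17, 273]);
translate([0, 450, 17]) cube([587, 17, 273]);
translate([0, 17, 17]) cube([17, 433, 273]);
translate([570, 17, 17]) cube([17, 433, 273]);


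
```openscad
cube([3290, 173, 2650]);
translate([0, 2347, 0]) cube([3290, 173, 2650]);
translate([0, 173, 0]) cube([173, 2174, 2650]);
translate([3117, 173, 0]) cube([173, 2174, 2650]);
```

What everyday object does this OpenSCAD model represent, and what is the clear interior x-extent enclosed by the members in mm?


A house (or room) frame. The interior width is 2944 mm.

Four 2650 mm walls enclosing a rectangle with no floor or roof — a room or house frame. Outside width is 3290 mm and wall thickness is 173 mm, so the interior width is 3290 − 2 × 173 = 2944 mm.


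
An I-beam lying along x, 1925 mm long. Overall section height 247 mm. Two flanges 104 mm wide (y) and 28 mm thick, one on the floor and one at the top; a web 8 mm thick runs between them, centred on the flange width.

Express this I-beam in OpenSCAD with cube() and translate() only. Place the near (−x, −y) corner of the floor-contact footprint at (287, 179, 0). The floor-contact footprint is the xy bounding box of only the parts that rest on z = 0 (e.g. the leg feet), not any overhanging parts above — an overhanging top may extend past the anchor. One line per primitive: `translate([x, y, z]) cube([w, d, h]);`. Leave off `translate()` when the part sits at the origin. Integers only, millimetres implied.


translate([287, 179, 0]) cube([1925, 104, 28]);
translate([287, 227, 28]) cube([1925, 8, 191]);
translate([287, 179, 219]) cube([1925, 104, 28]);


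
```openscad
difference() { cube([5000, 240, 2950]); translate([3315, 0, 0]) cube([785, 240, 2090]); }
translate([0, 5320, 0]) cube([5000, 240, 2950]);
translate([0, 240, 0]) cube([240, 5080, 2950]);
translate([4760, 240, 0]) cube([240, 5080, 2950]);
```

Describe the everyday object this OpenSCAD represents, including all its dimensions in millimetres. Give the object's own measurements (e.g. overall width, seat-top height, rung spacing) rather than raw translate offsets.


A single room: four walls, each 2950 mm tall and 240 mm thick, enclosing an outside footprint 5000×5560 mm (x × y), no floor or roof. The front and back walls (−y and +y sides) run the full x-width; the side walls fit between their inner faces. A door opening 785 mm wide and 2090 mm tall is cut through the front wall from the floor up, its −x edge 3315 mm from the wall's −x end.


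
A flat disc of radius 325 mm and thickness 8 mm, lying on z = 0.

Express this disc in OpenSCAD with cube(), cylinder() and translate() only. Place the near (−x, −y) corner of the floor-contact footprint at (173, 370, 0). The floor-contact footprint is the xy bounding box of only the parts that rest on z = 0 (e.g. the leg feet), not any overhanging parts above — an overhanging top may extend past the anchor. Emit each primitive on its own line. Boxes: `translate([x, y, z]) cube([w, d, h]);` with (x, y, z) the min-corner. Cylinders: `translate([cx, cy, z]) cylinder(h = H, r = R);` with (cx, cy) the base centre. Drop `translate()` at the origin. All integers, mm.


translate([498, 695, 0]) cylinder(h = 8, r = 325);


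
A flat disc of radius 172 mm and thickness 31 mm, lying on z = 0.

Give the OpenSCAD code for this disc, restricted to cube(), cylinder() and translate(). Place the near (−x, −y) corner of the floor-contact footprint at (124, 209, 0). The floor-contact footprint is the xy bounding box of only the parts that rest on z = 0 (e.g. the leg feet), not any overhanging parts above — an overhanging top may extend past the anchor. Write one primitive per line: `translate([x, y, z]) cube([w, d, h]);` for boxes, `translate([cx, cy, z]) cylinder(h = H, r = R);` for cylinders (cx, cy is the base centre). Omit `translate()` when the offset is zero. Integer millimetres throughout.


translate([296, 381, 0]) cylinder(h = 31, r = 172);


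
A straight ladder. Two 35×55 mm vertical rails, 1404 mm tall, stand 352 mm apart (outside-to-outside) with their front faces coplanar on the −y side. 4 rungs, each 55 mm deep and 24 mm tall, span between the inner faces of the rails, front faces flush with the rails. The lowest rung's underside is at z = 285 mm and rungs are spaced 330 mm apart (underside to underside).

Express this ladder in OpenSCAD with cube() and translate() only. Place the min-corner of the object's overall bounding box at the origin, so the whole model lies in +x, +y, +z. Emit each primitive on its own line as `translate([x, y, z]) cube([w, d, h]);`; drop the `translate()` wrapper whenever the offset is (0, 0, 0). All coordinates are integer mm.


// rung span = 352 - 2*35 = 282
// rung[k] z = 285 + k*330
cube([35, 55, 1404]);
translate([317, 0, 0]) cube([35, 55, 1404]);
translate([35, 0, 285]) cube([282, 55, 24]);
translate([35, 0, 615]) cube([282, 55, 24]);
translate([35, 0, 945]) cube([282, 55, 24]);
translate([35, 0, 1275]) cube([282, 55, 24]);


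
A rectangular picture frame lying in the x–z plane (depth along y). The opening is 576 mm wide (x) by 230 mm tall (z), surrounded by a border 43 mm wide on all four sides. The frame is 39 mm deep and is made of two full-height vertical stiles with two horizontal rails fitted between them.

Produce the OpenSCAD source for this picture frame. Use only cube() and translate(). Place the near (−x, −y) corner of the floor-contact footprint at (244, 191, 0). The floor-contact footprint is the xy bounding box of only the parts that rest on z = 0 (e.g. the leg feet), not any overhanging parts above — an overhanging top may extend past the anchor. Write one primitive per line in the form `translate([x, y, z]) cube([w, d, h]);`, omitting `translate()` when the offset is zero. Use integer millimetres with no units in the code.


translate([244, 191, 0]) cube([43, 39, 316]);
translate([863, 191, 0]) cube([43, 39, 316]);
translate([287, 191, 0]) cube([576, 39, 43]);
translate([287, 191, 273]) cube([576, 39, 43]);


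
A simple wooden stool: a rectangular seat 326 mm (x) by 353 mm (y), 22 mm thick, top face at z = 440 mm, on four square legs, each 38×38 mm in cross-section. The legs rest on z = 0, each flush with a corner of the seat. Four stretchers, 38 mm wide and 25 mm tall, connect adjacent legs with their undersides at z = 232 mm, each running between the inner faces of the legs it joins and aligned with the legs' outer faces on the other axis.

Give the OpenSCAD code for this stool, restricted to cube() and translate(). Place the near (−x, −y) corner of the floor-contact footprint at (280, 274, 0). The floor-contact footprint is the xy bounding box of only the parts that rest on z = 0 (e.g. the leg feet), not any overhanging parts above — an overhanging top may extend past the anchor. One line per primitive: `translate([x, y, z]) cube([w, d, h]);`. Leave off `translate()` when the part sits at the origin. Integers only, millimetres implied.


// leg_h = 440 - 22 = 418
// stretcher span = 326 - 2*38 = 250
translate([280, 274, 418]) cube([326, 353, 22]);
translate([280, 274, 0]) cube([38, 38, 418]);
translate([568, 274, 0]) cube([38, 38, 418]);
translate([280, 589, 0]) cube([38, 38, 418]);
translate([568, 589, 0]) cube([38, 38, 418]);
translate([318, 274, 232]) cube([250, 38, 25]);
translate([318, 589, 232]) cube([250, 38, 25]);
translate([280, 312, 232]) cube([38, 277, 25]);
translate([568, 312, 232]) cube([38, 277, 25]);


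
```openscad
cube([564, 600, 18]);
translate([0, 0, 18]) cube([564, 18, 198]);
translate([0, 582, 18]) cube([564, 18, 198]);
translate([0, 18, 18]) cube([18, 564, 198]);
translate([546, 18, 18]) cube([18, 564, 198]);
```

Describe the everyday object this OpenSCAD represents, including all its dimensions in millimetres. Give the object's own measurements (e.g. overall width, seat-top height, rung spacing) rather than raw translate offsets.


An open-topped rectangular box: outside dimensions 564×600×216 mm, with a uniform wall and base thickness of 18 mm. The base is a full 564×600 slab on the floor; four walls sit on top of the base. The front and back walls (the −y and +y sides) span the full width; the two side walls fit between them.


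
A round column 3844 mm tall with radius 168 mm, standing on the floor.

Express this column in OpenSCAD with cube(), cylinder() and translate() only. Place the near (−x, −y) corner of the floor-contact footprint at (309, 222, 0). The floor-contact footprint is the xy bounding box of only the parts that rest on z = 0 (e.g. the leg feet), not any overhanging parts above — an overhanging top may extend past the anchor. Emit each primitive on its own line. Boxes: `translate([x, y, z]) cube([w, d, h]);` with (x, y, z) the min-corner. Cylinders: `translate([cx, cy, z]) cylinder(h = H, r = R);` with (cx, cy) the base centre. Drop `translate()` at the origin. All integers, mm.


translate([477, 390, 0]) cylinder(h = 3844, r = 168);


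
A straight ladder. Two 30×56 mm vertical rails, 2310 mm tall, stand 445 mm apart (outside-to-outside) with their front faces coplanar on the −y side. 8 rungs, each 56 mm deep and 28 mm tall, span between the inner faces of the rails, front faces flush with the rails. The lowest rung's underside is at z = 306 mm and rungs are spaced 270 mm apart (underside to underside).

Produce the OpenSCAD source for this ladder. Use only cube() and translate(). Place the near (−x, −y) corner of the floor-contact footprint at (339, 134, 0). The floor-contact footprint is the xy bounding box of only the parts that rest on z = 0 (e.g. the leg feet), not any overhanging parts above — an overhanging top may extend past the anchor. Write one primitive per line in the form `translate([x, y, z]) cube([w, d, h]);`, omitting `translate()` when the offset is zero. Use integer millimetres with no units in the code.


translate([339, 134, 0]) cube([30, 56, 2310]);
translate([754, 134, 0]) cube([30, 56, 2310]);
translate([369, 134, 306]) cube([385, 56, 28]);
translate([369, 134, 576]) cube([385, 56, 28]);
translate([369, 134, 846]) cube([385, 56, 28]);
translate([369, 134, 1116]) cube([385, 56, 28]);
translate([369, 134, 1386]) cube([385, 56, 28]);
translate([369, 134, 1656]) cube([385, 56, 28]);
translate([369, 134, 1926]) cube([385, 56, 28]);
translate([369, 134, 2196]) cube([385, 56, 28]);


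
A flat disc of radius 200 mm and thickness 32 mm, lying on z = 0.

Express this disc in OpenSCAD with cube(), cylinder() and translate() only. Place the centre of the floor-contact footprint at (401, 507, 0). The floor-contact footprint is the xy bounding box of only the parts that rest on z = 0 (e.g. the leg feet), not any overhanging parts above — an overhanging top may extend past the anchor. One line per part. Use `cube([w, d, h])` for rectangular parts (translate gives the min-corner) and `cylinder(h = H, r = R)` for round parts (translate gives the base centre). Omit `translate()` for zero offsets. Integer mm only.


translate([401, 507, 0]) cylinder(h = 32, r = 200);


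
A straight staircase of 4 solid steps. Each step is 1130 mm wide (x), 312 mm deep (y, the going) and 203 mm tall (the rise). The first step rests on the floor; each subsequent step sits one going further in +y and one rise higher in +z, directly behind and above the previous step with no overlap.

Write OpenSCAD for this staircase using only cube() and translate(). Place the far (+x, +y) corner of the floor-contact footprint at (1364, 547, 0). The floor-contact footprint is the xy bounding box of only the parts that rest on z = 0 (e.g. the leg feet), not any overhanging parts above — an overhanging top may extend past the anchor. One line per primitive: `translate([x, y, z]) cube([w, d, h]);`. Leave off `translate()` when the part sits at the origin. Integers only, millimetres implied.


translate([234, 235, 0]) cube([1130, 312, 203]);
translate([234, 547, 203]) cube([1130, 312, 203]);
translate([234, 859, 406]) cube([1130, 312, 203]);
translate([234, 1171, 609]) cube([1130, 312, 203]);


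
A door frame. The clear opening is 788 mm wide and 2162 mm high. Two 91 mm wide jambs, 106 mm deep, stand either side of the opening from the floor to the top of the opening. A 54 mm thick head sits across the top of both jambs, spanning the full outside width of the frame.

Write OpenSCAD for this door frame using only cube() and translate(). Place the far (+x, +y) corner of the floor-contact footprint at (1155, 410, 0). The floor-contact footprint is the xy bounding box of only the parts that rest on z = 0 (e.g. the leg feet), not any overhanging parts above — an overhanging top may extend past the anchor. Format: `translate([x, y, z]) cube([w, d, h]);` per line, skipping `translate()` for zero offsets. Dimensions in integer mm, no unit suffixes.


translate([185, 304, 0]) cube([91, 106, 2162]);
translate([1064, 304, 0]) cube([91, 106, 2162]);
translate([185, 304, 2162]) cube([970, 106, 54]);


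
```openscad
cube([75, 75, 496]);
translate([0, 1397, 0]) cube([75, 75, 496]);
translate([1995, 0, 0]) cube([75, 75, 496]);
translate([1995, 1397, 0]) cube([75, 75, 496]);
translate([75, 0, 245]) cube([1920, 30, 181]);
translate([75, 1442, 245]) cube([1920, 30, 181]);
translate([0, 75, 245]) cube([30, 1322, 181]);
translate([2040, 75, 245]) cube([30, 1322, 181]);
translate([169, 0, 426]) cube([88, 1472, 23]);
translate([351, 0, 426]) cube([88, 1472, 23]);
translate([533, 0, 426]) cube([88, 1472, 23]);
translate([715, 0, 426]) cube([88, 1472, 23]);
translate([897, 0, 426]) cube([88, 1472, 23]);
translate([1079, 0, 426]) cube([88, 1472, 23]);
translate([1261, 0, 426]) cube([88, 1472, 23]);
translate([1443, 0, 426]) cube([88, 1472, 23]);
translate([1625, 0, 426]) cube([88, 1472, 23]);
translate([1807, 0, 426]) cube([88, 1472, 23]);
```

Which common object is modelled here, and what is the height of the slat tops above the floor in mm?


A bed frame. The slat-top height is 449 mm.

Four posts, four rails, and a row of slats — a bed frame. Slats sit on the rails at z = 245 + 181 = 426; with slat thickness 23, the top is 449 mm.


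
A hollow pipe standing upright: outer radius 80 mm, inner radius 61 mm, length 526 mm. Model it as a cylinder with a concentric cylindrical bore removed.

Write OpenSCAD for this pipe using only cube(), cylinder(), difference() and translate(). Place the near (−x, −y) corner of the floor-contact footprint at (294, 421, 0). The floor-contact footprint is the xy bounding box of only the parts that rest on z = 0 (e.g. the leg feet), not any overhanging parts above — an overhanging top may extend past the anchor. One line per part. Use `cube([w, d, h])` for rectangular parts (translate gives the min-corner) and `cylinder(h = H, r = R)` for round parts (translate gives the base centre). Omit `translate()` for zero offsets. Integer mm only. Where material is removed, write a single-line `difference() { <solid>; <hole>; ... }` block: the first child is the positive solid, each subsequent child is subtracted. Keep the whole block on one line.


difference() { translate([374, 501, 0]) cylinder(h = 526, r = 80); translate([374, 501, 0]) cylinder(h = 526, r = 61); }


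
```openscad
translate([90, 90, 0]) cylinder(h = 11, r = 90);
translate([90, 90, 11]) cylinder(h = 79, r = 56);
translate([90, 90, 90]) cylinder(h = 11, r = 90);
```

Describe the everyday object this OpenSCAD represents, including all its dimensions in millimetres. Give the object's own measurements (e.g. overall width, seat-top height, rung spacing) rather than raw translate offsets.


A spool: two coaxial disc flanges of radius 90 mm and thickness 11 mm, joined by a core cylinder of radius 56 mm and height 79 mm. The lower flange rests on z = 0 and the three cylinders share a vertical axis.


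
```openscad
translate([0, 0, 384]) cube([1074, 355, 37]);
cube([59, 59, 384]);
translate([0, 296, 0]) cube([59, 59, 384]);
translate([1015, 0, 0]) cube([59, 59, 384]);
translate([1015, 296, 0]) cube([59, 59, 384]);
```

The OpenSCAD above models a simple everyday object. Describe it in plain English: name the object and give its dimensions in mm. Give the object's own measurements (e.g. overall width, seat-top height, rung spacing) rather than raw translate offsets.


A bench: a 1074×355 mm seat slab, 37 mm thick, top at z = 421 mm, on four 59×59 mm square legs flush with the seat corners and standing on z = 0.


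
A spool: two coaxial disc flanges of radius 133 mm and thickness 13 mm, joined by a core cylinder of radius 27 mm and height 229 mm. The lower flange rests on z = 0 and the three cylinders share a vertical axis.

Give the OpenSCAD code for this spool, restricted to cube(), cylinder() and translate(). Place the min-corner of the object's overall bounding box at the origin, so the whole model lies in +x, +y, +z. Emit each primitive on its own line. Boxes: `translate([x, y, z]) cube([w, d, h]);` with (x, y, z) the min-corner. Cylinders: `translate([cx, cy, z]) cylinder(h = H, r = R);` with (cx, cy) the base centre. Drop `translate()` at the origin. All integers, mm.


translate([133, 133, 0]) cylinder(h = 13, r = 133);
translate([133, 133, 13]) cylinder(h = 229, r = 27);
translate([133, 133, 242]) cylinder(h = 13, r = 133);


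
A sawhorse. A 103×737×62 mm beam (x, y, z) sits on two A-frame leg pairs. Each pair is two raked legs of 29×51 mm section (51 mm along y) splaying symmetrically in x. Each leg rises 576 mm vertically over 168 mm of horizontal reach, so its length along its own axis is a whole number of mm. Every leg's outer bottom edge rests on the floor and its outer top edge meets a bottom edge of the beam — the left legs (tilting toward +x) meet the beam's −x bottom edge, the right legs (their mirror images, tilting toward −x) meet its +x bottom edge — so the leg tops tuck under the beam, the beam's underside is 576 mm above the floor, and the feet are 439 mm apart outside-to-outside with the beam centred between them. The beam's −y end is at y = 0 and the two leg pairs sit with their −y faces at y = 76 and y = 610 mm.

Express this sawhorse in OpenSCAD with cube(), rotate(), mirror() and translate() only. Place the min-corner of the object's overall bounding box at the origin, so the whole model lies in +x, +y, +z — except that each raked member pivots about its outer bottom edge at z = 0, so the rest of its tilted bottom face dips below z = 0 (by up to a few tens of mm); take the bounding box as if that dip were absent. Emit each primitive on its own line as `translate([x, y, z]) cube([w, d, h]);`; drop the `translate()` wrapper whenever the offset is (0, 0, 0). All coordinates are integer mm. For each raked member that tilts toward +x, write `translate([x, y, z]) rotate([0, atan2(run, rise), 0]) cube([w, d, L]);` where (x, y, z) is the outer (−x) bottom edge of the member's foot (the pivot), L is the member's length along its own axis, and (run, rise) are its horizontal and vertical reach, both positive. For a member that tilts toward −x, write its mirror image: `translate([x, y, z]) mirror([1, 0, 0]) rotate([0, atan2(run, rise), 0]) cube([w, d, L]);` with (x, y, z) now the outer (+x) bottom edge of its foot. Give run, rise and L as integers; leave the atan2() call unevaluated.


translate([168, 0, 576]) cube([103, 737, 62]);
translate([0, 76, 0]) rotate([0, atan2(168, 576), 0]) cube([29, 51, 600]);
translate([439, 76, 0]) mirror([1, 0, 0]) rotate([0, atan2(168, 576), 0]) cube([29, 51, 600]);
translate([0, 610, 0]) rotate([0, atan2(168, 576), 0]) cube([29, 51, 600]);
translate([439, 610, 0]) mirror([1, 0, 0]) rotate([0, atan2(168, 576), 0]) cube([29, 51, 600]);


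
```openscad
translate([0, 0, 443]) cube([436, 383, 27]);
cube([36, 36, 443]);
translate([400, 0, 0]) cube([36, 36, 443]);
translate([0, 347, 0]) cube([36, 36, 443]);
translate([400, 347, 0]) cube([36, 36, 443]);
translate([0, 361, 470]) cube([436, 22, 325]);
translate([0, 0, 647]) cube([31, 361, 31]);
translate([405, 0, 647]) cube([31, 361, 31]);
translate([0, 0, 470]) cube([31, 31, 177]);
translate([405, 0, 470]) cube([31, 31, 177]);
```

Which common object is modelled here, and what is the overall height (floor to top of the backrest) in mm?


A chair. The overall height is 795 mm.

A slab on four corner posts with a tall panel at the back — a chair. The seat slab sits at z = 443 with thickness 27, and the 325 mm backrest starts at the seat top, so the overall height is 443 + 27 + 325 = 795 mm.


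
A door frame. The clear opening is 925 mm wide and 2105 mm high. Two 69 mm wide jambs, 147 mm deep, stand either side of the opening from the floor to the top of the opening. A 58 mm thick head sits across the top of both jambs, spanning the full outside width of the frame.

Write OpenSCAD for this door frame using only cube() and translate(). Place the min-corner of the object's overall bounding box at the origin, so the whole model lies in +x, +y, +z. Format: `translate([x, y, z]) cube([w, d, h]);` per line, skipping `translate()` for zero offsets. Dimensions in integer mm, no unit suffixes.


cube([69, 147, 2105]);
translate([994, 0, 0]) cube([69, 147, 2105]);
translate([0, 0, 2105]) cube([1063, 147, 58]);


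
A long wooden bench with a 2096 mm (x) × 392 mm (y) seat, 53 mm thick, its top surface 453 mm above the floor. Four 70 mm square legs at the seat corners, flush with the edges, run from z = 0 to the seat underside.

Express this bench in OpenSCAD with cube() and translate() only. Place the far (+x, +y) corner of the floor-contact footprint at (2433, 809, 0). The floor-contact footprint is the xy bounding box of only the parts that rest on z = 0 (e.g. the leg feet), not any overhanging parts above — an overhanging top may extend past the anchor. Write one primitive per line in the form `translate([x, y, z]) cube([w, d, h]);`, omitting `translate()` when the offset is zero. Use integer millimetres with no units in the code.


translate([337, 417, 400]) cube([2096, 392, 53]);
translate([337, 417, 0]) cube([70, 70, 400]);
translate([337, 739, 0]) cube([70, 70, 400]);
translate([2363, 417, 0]) cube([70, 70, 400]);
translate([2363, 739, 0]) cube([70, 70, 400]);


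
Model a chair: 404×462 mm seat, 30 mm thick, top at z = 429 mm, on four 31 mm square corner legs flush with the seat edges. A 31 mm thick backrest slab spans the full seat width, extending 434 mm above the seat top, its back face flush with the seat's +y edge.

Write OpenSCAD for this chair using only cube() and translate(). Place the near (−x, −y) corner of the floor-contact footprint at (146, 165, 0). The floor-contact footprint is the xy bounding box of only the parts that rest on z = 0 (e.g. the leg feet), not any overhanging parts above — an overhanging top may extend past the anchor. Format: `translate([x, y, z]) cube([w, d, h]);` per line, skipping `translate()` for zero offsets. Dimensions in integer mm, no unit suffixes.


translate([146, 165, 399]) cube([404, 462, 30]);
translate([146, 165, 0]) cube([31, 31, 399]);
translate([519, 165, 0]) cube([31, 31, 399]);
translate([146, 596, 0]) cube([31, 31, 399]);
translate([519, 596, 0]) cube([31, 31, 399]);
translate([146, 596, 429]) cube([404, 31, 434]);
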